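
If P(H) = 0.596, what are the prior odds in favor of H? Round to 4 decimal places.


Prior odds = P(H) / (1 - P(H))
= 0.596 / 0.404
= 1.4752

1.4752


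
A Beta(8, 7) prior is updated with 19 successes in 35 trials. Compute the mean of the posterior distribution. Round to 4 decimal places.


After update: Beta(27, 23)
Mean = 27 / (27 + 23) = 27 / 50
= 0.54

0.54


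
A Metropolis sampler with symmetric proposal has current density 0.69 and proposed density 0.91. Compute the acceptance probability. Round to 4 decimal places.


For symmetric proposals, acceptance = min(1, pi(x*)/pi(x))
= min(1, 0.91/0.69)
= min(1, 1.3188) = 1.0

1.0


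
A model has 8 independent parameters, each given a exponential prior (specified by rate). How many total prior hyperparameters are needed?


Each exponential prior needs 1 hyperparameter (rate).
Total = 1 * 8 = 8

8


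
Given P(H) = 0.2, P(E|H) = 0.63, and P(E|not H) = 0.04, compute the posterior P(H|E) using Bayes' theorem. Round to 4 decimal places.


By Bayes' theorem: P(H|E) = P(E|H)*P(H) / P(E)
P(E) = P(E|H)*P(H) + P(E|not H)*P(not H)
P(E) = 0.63*0.2 + 0.04*0.8 = 0.158
P(H|E) = 0.63*0.2 / 0.158 = 0.7975

0.7975


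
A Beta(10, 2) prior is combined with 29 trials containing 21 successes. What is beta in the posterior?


In conjugate updating:
beta_posterior = beta_prior + (n - k)
= 2 + (29 - 21)
= 2 + 8 = 10

10


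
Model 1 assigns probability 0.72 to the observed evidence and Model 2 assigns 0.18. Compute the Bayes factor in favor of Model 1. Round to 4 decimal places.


BF = P(data|M1) / P(data|M2)
= 0.72 / 0.18 = 4.0

4.0


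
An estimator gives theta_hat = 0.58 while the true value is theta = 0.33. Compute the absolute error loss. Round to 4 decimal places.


The absolute error loss is |theta_hat - theta|
= |0.58 - 0.33|
= 0.25

0.25


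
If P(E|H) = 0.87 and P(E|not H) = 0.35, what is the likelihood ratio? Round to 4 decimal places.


Likelihood ratio = P(E|H) / P(E|not H)
= 0.87 / 0.35
= 2.4857

2.4857


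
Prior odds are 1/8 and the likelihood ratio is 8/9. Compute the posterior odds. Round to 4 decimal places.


Posterior odds = prior odds * likelihood ratio
= (1/8) * (8/9)
= 8 / 72
= 0.1111

0.1111


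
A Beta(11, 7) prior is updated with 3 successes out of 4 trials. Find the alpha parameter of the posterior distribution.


In the Beta-Binomial conjugate update:
alpha_post = alpha_prior + successes
= 11 + 3
= 14

14


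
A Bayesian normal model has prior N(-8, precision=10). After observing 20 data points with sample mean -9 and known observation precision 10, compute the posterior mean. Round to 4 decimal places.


Posterior mean = (prior_precision * prior_mean + n * data_precision * data_mean) / (prior_precision + n * data_precision)
Numerator = 10*-8 + 20*10*-9 = -1880
Denominator = 10 + 20*10 = 210
Posterior mean = -8.9524

-8.9524


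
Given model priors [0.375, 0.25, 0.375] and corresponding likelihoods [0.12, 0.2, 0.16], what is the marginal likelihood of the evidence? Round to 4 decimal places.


P(E) = sum_i P(M_i) P(E|M_i)
= 0.045 + 0.05 + 0.06
= 0.155

0.155


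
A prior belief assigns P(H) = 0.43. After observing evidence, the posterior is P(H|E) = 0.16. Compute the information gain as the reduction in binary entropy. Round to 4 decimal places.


H(prior) = -0.43*log2(0.43) - 0.57*log2(0.57)
= 0.9858
H(post) = -0.16*log2(0.16) - 0.84*log2(0.84)
= 0.6343
IG = 0.9858 - 0.6343 = 0.3515

0.3515


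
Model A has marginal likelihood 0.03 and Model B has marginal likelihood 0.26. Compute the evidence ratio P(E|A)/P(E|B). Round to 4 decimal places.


Evidence ratio = P(E|A) / P(E|B)
= 0.03 / 0.26
= 0.1154

0.1154


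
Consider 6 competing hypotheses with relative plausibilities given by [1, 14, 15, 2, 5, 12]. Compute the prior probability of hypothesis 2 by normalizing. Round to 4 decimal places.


Sum of weights = 1 + 14 + 15 + 2 + 5 + 12 = 49
Normalized prior for H2 = 14 / 49
= 0.2857

0.2857


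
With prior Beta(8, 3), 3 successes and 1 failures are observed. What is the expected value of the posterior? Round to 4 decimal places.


Posterior = Beta(11, 4)
E[theta] = alpha/(alpha+beta)
= 11/15 = 0.7333

0.7333


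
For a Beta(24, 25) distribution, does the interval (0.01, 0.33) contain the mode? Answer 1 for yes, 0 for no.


Mode of Beta(a,b) = (a-1)/(a+b-2)
= (24-1)/(24+25-2) = 0.4894
Check: 0.01 <= 0.4894 <= 0.33?
Result: 0

0


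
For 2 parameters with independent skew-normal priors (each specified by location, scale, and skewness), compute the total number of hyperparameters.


A skew-normal prior has 3 hyperparameters per parameter.
Total = 2 * 3 = 6

6


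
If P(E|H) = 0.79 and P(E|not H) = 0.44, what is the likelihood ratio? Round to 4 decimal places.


Likelihood ratio = P(E|H) / P(E|not H)
= 0.79 / 0.44
= 1.7955

1.7955


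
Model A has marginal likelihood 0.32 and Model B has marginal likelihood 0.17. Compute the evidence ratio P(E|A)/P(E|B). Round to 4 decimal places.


Evidence ratio = P(E|A) / P(E|B)
= 0.32 / 0.17
= 1.8824

1.8824


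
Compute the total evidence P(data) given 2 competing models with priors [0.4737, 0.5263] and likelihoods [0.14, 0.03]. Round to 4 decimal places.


Marginal likelihood = sum P(model_i) * P(data|model_i)
Model 1: 0.4737 * 0.14 = 0.0663
Model 2: 0.5263 * 0.03 = 0.0158
Total = 0.0821

0.0821


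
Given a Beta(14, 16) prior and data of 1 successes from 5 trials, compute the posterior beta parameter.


Number of failures = 5 - 1 = 4
Posterior beta = 16 + 4 = 20

20


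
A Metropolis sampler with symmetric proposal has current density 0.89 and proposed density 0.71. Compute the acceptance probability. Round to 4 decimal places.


For symmetric proposals, acceptance = min(1, pi(x*)/pi(x))
= min(1, 0.71/0.89)
= min(1, 0.7978) = 0.7978

0.7978


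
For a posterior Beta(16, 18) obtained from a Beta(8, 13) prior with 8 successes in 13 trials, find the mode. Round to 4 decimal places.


Mode = (alpha - 1) / (alpha + beta - 2)
= 15 / 32
= 0.4688

0.4688


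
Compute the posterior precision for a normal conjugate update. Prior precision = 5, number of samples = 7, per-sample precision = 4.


tau_post = tau_0 + n * tau
= 5 + 7 * 4 = 33

33


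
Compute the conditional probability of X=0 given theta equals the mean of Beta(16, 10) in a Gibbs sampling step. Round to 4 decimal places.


Mean of Beta(16, 10) = 0.6154
P(X=0 | theta=0.6154) = 0.3846

0.3846


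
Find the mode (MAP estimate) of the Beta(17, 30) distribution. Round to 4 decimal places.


For Beta(a,b) with a,b > 1:
Mode = (a-1)/(a+b-2) = (17-1)/(47-2)
= 16/45 = 0.3556

0.3556


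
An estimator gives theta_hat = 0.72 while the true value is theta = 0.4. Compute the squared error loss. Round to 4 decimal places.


The squared error loss is (theta_hat - theta)^2
= (0.72 - 0.4)^2
= (0.32)^2 = 0.1024

0.1024


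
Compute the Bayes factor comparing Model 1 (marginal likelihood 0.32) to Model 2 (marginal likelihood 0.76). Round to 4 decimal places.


BF12 = marginal likelihood of M1 / marginal likelihood of M2
= 0.32/0.76
= 0.4211

0.4211


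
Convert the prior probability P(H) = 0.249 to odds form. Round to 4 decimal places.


P(not H) = 1 - 0.249 = 0.751
Odds = 0.249 / 0.751 = 0.3316

0.3316


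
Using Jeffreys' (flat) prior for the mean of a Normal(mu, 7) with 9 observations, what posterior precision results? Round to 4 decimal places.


Flat prior means prior precision is 0.
Posterior precision = n / sigma^2 = 9/7 = 1.2857

1.2857


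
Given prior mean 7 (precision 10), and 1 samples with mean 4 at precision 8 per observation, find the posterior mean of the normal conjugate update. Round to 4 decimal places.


The posterior mean is a precision-weighted average of prior and data.
Post. prec. = 10 + 8 = 18
Post. mean = (70 + 32)/18 = 102/18 = 5.6667

5.6667


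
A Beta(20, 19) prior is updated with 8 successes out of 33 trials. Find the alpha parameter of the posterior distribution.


In the Beta-Binomial conjugate update:
alpha_post = alpha_prior + successes
= 20 + 8
= 28

28


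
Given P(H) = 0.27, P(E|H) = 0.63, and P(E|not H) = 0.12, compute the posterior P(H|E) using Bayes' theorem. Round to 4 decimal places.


By Bayes' theorem: P(H|E) = P(E|H)*P(H) / P(E)
P(E) = P(E|H)*P(H) + P(E|not H)*P(not H)
P(E) = 0.63*0.27 + 0.12*0.73 = 0.2577
P(H|E) = 0.63*0.27 / 0.2577 = 0.6601

0.6601


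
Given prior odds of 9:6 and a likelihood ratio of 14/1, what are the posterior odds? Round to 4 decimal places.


Posterior odds = prior odds * LR
Prior odds = 9/6 = 1.5
LR = 14/1 = 14.0
Posterior odds = 1.5 * 14.0 = 21.0

21.0


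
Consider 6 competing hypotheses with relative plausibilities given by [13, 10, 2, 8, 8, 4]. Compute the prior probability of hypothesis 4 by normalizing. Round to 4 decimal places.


Sum of weights = 13 + 10 + 2 + 8 + 8 + 4 = 45
Normalized prior for H4 = 8 / 45
= 0.1778

0.1778


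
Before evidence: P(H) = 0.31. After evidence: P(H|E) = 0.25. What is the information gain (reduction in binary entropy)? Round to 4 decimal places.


Prior entropy = 0.8932
Posterior entropy = 0.8113
Information gain = 0.8932 - 0.8113 = 0.0819

0.0819


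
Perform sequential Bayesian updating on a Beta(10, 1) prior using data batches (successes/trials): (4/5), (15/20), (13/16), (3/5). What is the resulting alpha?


Accumulate successes: 35
Posterior alpha = prior alpha + sum of successes
= 10 + 35 = 45

45


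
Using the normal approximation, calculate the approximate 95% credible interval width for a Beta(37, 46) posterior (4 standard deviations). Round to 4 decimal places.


Var(Beta) = 37*46/(83^2 * 84) = 0.0029
SD = 0.0542
Width ~ 4*SD = 0.2169

0.2169


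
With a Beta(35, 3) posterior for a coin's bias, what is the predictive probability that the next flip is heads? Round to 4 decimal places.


The predictive probability equals the posterior mean.
P(next = heads) = alpha / (alpha + beta)
= 35 / 38 = 0.9211

0.9211


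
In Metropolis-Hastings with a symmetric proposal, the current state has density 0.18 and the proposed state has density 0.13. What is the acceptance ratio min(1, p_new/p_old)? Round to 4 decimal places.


Ratio = p_new / p_old = 0.13 / 0.18 = 0.7222
Acceptance = min(1, 0.7222) = 0.7222

0.7222


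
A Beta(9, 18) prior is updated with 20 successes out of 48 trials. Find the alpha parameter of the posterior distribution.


In the Beta-Binomial conjugate update:
alpha_post = alpha_prior + successes
= 9 + 20
= 29

29


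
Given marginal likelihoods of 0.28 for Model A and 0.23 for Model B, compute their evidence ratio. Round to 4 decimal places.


Ratio = ML(A) / ML(B) = 0.28/0.23
= 1.2174

1.2174


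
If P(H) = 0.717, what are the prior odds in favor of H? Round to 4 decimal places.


Prior odds = P(H) / (1 - P(H))
= 0.717 / 0.283
= 2.5336

2.5336


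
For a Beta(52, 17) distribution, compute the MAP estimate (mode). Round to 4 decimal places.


MAP = mode = (a-1)/(a+b-2)
= (52-1)/(52+17-2)
= 51/67 = 0.7612

0.7612


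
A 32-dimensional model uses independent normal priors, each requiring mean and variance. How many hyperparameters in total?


Per parameter: 2 (mean and variance).
Total = 32 * 2 = 64

64


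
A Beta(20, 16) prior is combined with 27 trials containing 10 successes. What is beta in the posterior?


In conjugate updating:
beta_posterior = beta_prior + (n - k)
= 16 + (27 - 10)
= 16 + 17 = 33

33


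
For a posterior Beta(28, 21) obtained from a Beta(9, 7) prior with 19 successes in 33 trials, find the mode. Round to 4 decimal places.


Mode = (alpha - 1) / (alpha + beta - 2)
= 27 / 47
= 0.5745

0.5745


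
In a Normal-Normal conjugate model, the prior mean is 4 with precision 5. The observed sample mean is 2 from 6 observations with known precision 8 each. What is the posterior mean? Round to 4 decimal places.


Posterior precision = tau0 + n*tau = 5 + 6*8 = 53
Posterior mean = (tau0*mu0 + n*tau*xbar) / posterior_precision
= (5*4 + 6*8*2) / 53
= 116 / 53 = 2.1887

2.1887


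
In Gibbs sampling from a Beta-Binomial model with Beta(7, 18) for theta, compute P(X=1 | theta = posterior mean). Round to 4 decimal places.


Posterior mean = alpha/(alpha+beta) = 7/25 = 0.28
P(X=1|theta=mean) = theta = 0.28

0.28


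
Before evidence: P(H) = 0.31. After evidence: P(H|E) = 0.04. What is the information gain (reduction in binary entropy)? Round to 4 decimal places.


Prior entropy = 0.8932
Posterior entropy = 0.2423
Information gain = 0.8932 - 0.2423 = 0.6509

0.6509


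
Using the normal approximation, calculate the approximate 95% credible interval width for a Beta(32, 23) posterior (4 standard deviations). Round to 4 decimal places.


Var(Beta) = 32*23/(55^2 * 56) = 0.0043
SD = 0.0659
Width ~ 4*SD = 0.2637

0.2637


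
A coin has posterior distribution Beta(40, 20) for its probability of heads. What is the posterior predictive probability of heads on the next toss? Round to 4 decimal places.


Posterior predictive = E[theta] = alpha/(alpha+beta)
= 40/60
= 0.6667

0.6667


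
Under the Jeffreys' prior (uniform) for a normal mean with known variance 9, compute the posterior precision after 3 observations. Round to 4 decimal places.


Prior precision = 0 (flat prior).
Post. prec. = 0 + n/var = 3/9 = 0.3333

0.3333


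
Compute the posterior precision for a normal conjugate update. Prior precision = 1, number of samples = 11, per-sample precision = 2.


tau_post = tau_0 + n * tau
= 1 + 11 * 2 = 23

23


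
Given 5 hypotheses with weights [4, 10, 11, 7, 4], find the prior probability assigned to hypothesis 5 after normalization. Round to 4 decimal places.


To normalize, divide each weight by the sum of all weights.
Sum = 36
Prior(H5) = 4/36 = 0.1111

0.1111


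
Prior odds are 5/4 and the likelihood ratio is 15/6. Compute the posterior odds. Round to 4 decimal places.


Posterior odds = prior odds * likelihood ratio
= (5/4) * (15/6)
= 75 / 24
= 3.125

3.125


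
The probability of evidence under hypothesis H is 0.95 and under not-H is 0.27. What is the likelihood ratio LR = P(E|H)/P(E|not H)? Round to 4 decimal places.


LR = 0.95 / 0.27
= 3.5185

3.5185


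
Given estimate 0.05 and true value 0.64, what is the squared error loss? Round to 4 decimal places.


Squared error = (estimate - true)^2
Difference = -0.59
Loss = -0.59^2 = 0.3481

0.3481


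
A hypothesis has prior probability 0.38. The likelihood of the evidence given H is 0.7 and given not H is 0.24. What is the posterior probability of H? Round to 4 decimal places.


Using Bayes' theorem:
P(E) = 0.38 * 0.7 + 0.62 * 0.24
P(E) = 0.4148
P(H|E) = (0.38 * 0.7) / 0.4148 = 0.6413

0.6413


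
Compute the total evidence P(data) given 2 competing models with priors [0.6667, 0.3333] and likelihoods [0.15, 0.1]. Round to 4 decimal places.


Marginal likelihood = sum P(model_i) * P(data|model_i)
Model 1: 0.6667 * 0.15 = 0.1
Model 2: 0.3333 * 0.1 = 0.0333
Total = 0.1333

0.1333


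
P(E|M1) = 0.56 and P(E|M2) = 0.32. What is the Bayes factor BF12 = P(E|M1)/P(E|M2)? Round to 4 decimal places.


Bayes factor BF12 = P(E|M1) / P(E|M2)
= 0.56 / 0.32
= 1.75

1.75


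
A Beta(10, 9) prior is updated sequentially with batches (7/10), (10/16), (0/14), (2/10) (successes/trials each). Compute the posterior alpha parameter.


Sequential conjugate updating is equivalent to a single batch update.
Total successes across all batches = 19
alpha_posterior = alpha_prior + total_successes = 10 + 19
= 29

29


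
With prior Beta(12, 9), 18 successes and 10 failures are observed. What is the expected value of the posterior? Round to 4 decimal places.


Posterior = Beta(30, 19)
E[theta] = alpha/(alpha+beta)
= 30/49 = 0.6122

0.6122


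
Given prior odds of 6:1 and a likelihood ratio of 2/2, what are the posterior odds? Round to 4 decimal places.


Posterior odds = prior odds * LR
Prior odds = 6/1 = 6.0
LR = 2/2 = 1.0
Posterior odds = 6.0 * 1.0 = 6.0

6.0


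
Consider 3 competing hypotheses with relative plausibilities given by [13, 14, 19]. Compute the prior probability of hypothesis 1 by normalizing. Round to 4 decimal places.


Sum of weights = 13 + 14 + 19 = 46
Normalized prior for H1 = 13 / 46
= 0.2826

0.2826


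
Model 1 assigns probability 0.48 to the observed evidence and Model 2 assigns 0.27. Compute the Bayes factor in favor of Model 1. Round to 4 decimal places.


BF = P(data|M1) / P(data|M2)
= 0.48 / 0.27 = 1.7778

1.7778


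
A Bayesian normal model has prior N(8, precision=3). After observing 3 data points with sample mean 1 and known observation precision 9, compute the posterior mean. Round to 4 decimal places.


Posterior mean = (prior_precision * prior_mean + n * data_precision * data_mean) / (prior_precision + n * data_precision)
Numerator = 3*8 + 3*9*1 = 51
Denominator = 3 + 3*9 = 30
Posterior mean = 1.7

1.7


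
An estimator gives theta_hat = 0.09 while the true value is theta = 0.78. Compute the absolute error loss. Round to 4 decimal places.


The absolute error loss is |theta_hat - theta|
= |0.09 - 0.78|
= 0.69

0.69


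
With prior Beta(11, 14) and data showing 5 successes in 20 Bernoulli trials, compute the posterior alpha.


Conjugate update: alpha_posterior = alpha_prior + k
= 11 + 5 = 16

16


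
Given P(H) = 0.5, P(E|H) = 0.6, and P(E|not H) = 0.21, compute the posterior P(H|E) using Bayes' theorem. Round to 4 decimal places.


By Bayes' theorem: P(H|E) = P(E|H)*P(H) / P(E)
P(E) = P(E|H)*P(H) + P(E|not H)*P(not H)
P(E) = 0.6*0.5 + 0.21*0.5 = 0.405
P(H|E) = 0.6*0.5 / 0.405 = 0.7407

0.7407


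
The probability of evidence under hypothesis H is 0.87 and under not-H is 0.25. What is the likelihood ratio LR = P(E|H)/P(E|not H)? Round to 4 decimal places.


LR = 0.87 / 0.25
= 3.48

3.48


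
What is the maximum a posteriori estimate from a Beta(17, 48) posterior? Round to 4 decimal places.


The MAP estimate equals the mode of the distribution.
Mode of Beta(a,b) = (a-1)/(a+b-2)
= 16/63
= 0.254

0.254


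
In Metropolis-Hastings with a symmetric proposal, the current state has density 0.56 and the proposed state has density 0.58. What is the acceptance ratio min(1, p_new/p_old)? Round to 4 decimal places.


Ratio = p_new / p_old = 0.58 / 0.56 = 1.0357
Acceptance = min(1, 1.0357) = 1.0

1.0


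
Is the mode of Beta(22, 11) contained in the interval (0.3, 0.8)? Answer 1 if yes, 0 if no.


Mode = (a-1)/(a+b-2) = 21/31 = 0.6774
Interval: (0.3, 0.8)
Contains mode? 1

1


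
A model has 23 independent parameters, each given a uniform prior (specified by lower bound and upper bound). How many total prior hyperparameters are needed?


Each uniform prior needs 2 hyperparameters (lower bound and upper bound).
Total = 2 * 23 = 46

46


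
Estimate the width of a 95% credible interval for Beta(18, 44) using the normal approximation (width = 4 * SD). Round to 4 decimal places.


For Beta(a,b): Var = ab/((a+b)^2(a+b+1))
Var = 0.0033, SD = 0.0572
Approximate 95% CI width = 4 * 0.0572 = 0.2287

0.2287


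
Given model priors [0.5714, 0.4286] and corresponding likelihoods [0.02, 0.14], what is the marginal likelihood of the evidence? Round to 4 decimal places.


P(E) = sum_i P(M_i) P(E|M_i)
= 0.0114 + 0.06
= 0.0714

0.0714


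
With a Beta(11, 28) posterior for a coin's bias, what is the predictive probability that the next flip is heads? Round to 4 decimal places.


The predictive probability equals the posterior mean.
P(next = heads) = alpha / (alpha + beta)
= 11 / 39 = 0.2821

0.2821


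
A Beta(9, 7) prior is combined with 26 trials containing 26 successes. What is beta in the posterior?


In conjugate updating:
beta_posterior = beta_prior + (n - k)
= 7 + (26 - 26)
= 7 + 0 = 7

7


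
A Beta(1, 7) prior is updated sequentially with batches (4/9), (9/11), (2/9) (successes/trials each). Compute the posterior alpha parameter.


Sequential conjugate updating is equivalent to a single batch update.
Total successes across all batches = 15
alpha_posterior = alpha_prior + total_successes = 1 + 15
= 16

16


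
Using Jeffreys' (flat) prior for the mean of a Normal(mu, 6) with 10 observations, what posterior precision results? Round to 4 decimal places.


Flat prior means prior precision is 0.
Posterior precision = n / sigma^2 = 10/6 = 1.6667

1.6667


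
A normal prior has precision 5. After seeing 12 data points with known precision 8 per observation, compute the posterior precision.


In the conjugate normal model, precisions add:
tau_posterior = tau_prior + n * tau_data
= 5 + 12*8 = 101

101


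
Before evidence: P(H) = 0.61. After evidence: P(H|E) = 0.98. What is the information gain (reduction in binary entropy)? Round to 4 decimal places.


Prior entropy = 0.9648
Posterior entropy = 0.1414
Information gain = 0.9648 - 0.1414 = 0.8234

0.8234


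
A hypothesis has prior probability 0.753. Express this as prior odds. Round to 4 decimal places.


Odds = P(H) / P(not H) = 0.753 / 0.247
= 3.0486

3.0486


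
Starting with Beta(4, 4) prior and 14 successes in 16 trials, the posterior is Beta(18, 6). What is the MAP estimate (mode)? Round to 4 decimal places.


The mode of Beta(a, b) when a > 1 and b > 1 is (a-1)/(a+b-2)
= (18 - 1) / (18 + 6 - 2)
= 17 / 22
= 0.7727

0.7727


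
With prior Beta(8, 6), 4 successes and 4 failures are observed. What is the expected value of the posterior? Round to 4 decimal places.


Posterior = Beta(12, 10)
E[theta] = alpha/(alpha+beta)
= 12/22 = 0.5455

0.5455


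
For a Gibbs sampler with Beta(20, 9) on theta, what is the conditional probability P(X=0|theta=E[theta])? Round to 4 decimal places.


E[theta] = 20/(20+9) = 0.6897
P(X=0|theta) = 1 - theta = 0.3103

0.3103


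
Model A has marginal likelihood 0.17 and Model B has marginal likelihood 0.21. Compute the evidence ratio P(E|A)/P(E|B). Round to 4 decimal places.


Evidence ratio = P(E|A) / P(E|B)
= 0.17 / 0.21
= 0.8095

0.8095


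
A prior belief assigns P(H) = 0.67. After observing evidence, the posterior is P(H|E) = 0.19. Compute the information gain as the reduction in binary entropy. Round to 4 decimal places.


H(prior) = -0.67*log2(0.67) - 0.33*log2(0.33)
= 0.9149
H(post) = -0.19*log2(0.19) - 0.81*log2(0.81)
= 0.7015
IG = 0.9149 - 0.7015 = 0.2135

0.2135


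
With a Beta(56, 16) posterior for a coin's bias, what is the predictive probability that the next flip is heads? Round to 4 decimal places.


The predictive probability equals the posterior mean.
P(next = heads) = alpha / (alpha + beta)
= 56 / 72 = 0.7778

0.7778


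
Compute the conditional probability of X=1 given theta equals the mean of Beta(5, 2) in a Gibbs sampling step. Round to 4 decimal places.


Mean of Beta(5, 2) = 0.7143
P(X=1 | theta=0.7143) = 0.7143

0.7143


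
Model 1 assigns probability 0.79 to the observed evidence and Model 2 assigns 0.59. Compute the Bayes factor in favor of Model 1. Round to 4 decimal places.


BF = P(data|M1) / P(data|M2)
= 0.79 / 0.59 = 1.339

1.339


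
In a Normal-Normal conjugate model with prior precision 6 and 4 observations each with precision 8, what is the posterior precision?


Posterior precision = prior precision + n * observation precision
= 6 + 4 * 8
= 6 + 32 = 38

38


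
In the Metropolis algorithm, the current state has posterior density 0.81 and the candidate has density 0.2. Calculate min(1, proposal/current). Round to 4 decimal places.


Ratio = 0.2/0.81 = 0.2469
Acceptance probability = min(1, 0.2469)
= 0.2469

0.2469


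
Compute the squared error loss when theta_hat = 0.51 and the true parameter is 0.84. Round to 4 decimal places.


L = (theta_hat - theta_true)^2
= (0.51 - 0.84)^2
= -0.33^2 = 0.1089

0.1089


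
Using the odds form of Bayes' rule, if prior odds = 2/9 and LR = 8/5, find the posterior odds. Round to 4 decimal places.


Bayes' rule in odds form: posterior odds = prior odds * LR
= (2 * 8) / (9 * 5)
= 16/45 = 0.3556

0.3556


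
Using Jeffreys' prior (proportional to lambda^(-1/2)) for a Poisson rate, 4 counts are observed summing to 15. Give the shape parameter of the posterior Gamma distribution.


Conjugate update: Gamma(prior_shape + S, prior_rate + n).
Prior shape = 0.5, prior rate = 0.
Posterior shape = 0.5 + S = 0.5 + 15 = 15.5

15.5


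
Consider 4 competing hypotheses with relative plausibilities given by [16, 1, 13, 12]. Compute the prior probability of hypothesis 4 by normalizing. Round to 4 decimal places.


Sum of weights = 16 + 1 + 13 + 12 = 42
Normalized prior for H4 = 12 / 42
= 0.2857

0.2857


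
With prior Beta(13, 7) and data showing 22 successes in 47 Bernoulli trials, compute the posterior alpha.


Conjugate update: alpha_posterior = alpha_prior + k
= 13 + 22 = 35

35


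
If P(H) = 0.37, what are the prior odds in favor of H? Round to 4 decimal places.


Prior odds = P(H) / (1 - P(H))
= 0.37 / 0.63
= 0.5873

0.5873


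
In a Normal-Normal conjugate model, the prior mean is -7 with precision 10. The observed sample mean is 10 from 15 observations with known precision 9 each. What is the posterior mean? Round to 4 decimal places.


Posterior precision = tau0 + n*tau = 10 + 15*9 = 145
Posterior mean = (tau0*mu0 + n*tau*xbar) / posterior_precision
= (10*-7 + 15*9*10) / 145
= 1280 / 145 = 8.8276

8.8276


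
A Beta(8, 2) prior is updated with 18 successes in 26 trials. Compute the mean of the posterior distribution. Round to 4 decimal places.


After update: Beta(26, 10)
Mean = 26 / (26 + 10) = 26 / 36
= 0.7222

0.7222


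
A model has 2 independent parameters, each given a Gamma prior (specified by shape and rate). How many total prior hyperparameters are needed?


Each Gamma prior needs 2 hyperparameters (shape and rate).
Total = 2 * 2 = 4

4


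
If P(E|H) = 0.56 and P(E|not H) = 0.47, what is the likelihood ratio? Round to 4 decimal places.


Likelihood ratio = P(E|H) / P(E|not H)
= 0.56 / 0.47
= 1.1915

1.1915


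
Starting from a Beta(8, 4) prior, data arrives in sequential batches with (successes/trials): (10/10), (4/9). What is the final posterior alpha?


In sequential Bayesian updating, we sum all successes.
Total successes = 14
Final alpha = 8 + 14 = 22

22


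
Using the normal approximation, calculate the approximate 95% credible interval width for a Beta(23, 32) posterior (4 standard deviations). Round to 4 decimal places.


Var(Beta) = 23*32/(55^2 * 56) = 0.0043
SD = 0.0659
Width ~ 4*SD = 0.2637

0.2637


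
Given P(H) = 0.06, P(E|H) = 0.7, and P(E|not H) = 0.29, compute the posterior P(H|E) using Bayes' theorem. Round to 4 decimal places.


By Bayes' theorem: P(H|E) = P(E|H)*P(H) / P(E)
P(E) = P(E|H)*P(H) + P(E|not H)*P(not H)
P(E) = 0.7*0.06 + 0.29*0.94 = 0.3146
P(H|E) = 0.7*0.06 / 0.3146 = 0.1335

0.1335


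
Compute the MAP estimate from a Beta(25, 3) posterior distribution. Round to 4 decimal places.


MAP = mode of Beta distribution
= (alpha - 1)/(alpha + beta - 2)
= (25-1)/(25+3-2)
= 24/26 = 0.9231

0.9231


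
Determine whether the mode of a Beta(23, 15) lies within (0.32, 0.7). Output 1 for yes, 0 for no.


First find the mode: (a-1)/(a+b-2) = 0.6111
Is 0.6111 in (0.32, 0.7)? 1

1


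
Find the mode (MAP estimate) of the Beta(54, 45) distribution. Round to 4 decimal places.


For Beta(a,b) with a,b > 1:
Mode = (a-1)/(a+b-2) = (54-1)/(99-2)
= 53/97 = 0.5464

0.5464


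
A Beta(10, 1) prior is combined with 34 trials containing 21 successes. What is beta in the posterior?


In conjugate updating:
beta_posterior = beta_prior + (n - k)
= 1 + (34 - 21)
= 1 + 13 = 14

14


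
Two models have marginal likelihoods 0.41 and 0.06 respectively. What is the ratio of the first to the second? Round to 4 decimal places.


Evidence ratio = 0.41 / 0.06
= 6.8333

6.8333


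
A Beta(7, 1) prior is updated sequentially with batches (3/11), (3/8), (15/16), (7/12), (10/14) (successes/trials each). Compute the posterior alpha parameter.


Sequential conjugate updating is equivalent to a single batch update.
Total successes across all batches = 38
alpha_posterior = alpha_prior + total_successes = 7 + 38
= 45

45


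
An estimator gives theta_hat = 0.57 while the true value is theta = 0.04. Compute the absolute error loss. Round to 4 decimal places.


The absolute error loss is |theta_hat - theta|
= |0.57 - 0.04|
= 0.53

0.53


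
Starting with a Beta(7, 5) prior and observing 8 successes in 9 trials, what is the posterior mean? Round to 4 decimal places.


Posterior parameters: alpha = 7 + 8 = 15
beta = 5 + 1 = 6
Posterior mean = alpha / (alpha + beta) = 15 / 21
= 0.7143

0.7143


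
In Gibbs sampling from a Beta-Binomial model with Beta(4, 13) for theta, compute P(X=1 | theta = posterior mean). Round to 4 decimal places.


Posterior mean = alpha/(alpha+beta) = 4/17 = 0.2353
P(X=1|theta=mean) = theta = 0.2353

0.2353


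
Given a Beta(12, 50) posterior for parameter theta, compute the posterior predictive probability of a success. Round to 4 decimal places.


For a Beta-Bernoulli model, the predictive probability is the mean:
P(success) = 12/(12+50) = 12/62 = 0.1935

0.1935


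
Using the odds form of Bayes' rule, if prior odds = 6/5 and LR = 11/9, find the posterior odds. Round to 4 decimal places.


Bayes' rule in odds form: posterior odds = prior odds * LR
= (6 * 11) / (5 * 9)
= 66/45 = 1.4667

1.4667


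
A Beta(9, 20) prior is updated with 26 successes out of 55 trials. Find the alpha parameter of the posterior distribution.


In the Beta-Binomial conjugate update:
alpha_post = alpha_prior + successes
= 9 + 26
= 35

35


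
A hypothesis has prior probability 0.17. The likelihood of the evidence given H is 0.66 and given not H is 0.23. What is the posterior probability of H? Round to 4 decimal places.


Using Bayes' theorem:
P(E) = 0.17 * 0.66 + 0.83 * 0.23
P(E) = 0.3031
P(H|E) = (0.17 * 0.66) / 0.3031 = 0.3702

0.3702


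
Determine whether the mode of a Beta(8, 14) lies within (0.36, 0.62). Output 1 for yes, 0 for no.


First find the mode: (a-1)/(a+b-2) = 0.35
Is 0.35 in (0.36, 0.62)? 0

0


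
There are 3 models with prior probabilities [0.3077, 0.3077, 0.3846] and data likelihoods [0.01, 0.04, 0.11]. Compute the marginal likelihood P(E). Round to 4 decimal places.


P(E) = sum over models of P(M_i) * P(E|M_i)
= 0.3077*0.01 + 0.3077*0.04 + 0.3846*0.11
= 0.0577

0.0577


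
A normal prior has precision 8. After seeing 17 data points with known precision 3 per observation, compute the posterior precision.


In the conjugate normal model, precisions add:
tau_posterior = tau_prior + n * tau_data
= 8 + 17*3 = 59

59


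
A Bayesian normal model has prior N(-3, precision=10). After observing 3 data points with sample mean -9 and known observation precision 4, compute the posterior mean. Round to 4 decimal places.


Posterior mean = (prior_precision * prior_mean + n * data_precision * data_mean) / (prior_precision + n * data_precision)
Numerator = 10*-3 + 3*4*-9 = -138
Denominator = 10 + 3*4 = 22
Posterior mean = -6.2727

-6.2727


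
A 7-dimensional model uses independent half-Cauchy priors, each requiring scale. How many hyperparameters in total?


Per parameter: 1 (scale).
Total = 7 * 1 = 7

7


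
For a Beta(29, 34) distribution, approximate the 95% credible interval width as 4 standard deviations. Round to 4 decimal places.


Variance of Beta(a,b) = ab / ((a+b)^2 * (a+b+1))
= 29*34 / ((63)^2 * 64)
= 0.0039
SD = sqrt(0.0039) = 0.0623
Width = 4 * SD = 0.2492

0.2492


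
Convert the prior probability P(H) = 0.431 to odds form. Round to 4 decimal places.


P(not H) = 1 - 0.431 = 0.569
Odds = 0.431 / 0.569 = 0.7575

0.7575


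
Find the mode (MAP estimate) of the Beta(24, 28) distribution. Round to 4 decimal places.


For Beta(a,b) with a,b > 1:
Mode = (a-1)/(a+b-2) = (24-1)/(52-2)
= 23/50 = 0.46

0.46


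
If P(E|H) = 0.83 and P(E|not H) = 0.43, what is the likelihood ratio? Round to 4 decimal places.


Likelihood ratio = P(E|H) / P(E|not H)
= 0.83 / 0.43
= 1.9302

1.9302


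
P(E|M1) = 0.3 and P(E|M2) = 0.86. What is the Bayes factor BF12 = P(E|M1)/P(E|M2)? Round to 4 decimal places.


Bayes factor BF12 = P(E|M1) / P(E|M2)
= 0.3 / 0.86
= 0.3488

0.3488


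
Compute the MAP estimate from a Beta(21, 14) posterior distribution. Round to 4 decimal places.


MAP = mode of Beta distribution
= (alpha - 1)/(alpha + beta - 2)
= (21-1)/(21+14-2)
= 20/33 = 0.6061

0.6061


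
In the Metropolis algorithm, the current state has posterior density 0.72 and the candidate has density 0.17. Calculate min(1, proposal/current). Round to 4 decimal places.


Ratio = 0.17/0.72 = 0.2361
Acceptance probability = min(1, 0.2361)
= 0.2361

0.2361


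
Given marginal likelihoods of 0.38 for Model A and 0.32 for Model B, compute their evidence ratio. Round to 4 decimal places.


Ratio = ML(A) / ML(B) = 0.38/0.32
= 1.1875

1.1875


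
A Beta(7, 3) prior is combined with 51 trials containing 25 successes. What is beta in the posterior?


In conjugate updating:
beta_posterior = beta_prior + (n - k)
= 3 + (51 - 25)
= 3 + 26 = 29

29


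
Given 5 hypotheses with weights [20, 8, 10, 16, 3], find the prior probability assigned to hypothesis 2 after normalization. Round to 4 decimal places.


To normalize, divide each weight by the sum of all weights.
Sum = 57
Prior(H2) = 8/57 = 0.1404

0.1404


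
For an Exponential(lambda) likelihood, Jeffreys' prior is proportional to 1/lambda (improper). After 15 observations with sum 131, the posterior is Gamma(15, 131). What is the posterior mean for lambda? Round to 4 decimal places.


Posterior = Gamma(n, sum_x) = Gamma(15, 131)
Posterior mean = shape/rate = 15/131
= 0.1145

0.1145


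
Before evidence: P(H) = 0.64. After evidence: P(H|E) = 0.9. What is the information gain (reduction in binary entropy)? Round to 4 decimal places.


Prior entropy = 0.9427
Posterior entropy = 0.469
Information gain = 0.9427 - 0.469 = 0.4737

0.4737


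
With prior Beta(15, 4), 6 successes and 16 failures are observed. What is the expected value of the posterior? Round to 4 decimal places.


Posterior = Beta(21, 20)
E[theta] = alpha/(alpha+beta)
= 21/41 = 0.5122

0.5122


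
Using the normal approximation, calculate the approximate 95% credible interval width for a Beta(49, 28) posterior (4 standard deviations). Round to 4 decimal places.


Var(Beta) = 49*28/(77^2 * 78) = 0.003
SD = 0.0545
Width ~ 4*SD = 0.2179

0.2179


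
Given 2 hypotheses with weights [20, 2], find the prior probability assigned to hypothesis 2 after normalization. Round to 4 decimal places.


To normalize, divide each weight by the sum of all weights.
Sum = 22
Prior(H2) = 2/22 = 0.0909

0.0909


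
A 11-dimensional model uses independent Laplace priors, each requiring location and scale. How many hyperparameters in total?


Per parameter: 2 (location and scale).
Total = 11 * 2 = 22

22


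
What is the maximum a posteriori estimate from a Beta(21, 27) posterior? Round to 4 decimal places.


The MAP estimate equals the mode of the distribution.
Mode of Beta(a,b) = (a-1)/(a+b-2)
= 20/46
= 0.4348

0.4348


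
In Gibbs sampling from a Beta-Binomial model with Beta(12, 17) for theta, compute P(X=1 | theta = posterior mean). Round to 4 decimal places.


Posterior mean = alpha/(alpha+beta) = 12/29 = 0.4138
P(X=1|theta=mean) = theta = 0.4138

0.4138


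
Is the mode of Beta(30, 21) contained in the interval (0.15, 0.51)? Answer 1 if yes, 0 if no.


Mode = (a-1)/(a+b-2) = 29/49 = 0.5918
Interval: (0.15, 0.51)
Contains mode? 0

0


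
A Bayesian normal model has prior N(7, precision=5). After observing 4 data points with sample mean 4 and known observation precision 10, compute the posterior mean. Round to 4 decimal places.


Posterior mean = (prior_precision * prior_mean + n * data_precision * data_mean) / (prior_precision + n * data_precision)
Numerator = 5*7 + 4*10*4 = 195
Denominator = 5 + 4*10 = 45
Posterior mean = 4.3333

4.3333


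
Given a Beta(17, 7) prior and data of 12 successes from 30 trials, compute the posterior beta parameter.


Number of failures = 30 - 12 = 18
Posterior beta = 7 + 18 = 25

25


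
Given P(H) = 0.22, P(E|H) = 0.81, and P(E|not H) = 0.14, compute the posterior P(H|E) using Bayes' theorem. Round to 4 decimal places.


By Bayes' theorem: P(H|E) = P(E|H)*P(H) / P(E)
P(E) = P(E|H)*P(H) + P(E|not H)*P(not H)
P(E) = 0.81*0.22 + 0.14*0.78 = 0.2874
P(H|E) = 0.81*0.22 / 0.2874 = 0.62

0.62


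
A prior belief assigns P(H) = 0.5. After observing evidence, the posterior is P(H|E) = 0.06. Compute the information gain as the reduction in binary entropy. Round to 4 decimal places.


H(prior) = -0.5*log2(0.5) - 0.5*log2(0.5)
= 1.0
H(post) = -0.06*log2(0.06) - 0.94*log2(0.94)
= 0.3274
IG = 1.0 - 0.3274 = 0.6726

0.6726


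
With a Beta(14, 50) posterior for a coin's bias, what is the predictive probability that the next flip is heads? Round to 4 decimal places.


The predictive probability equals the posterior mean.
P(next = heads) = alpha / (alpha + beta)
= 14 / 64 = 0.2188

0.2188


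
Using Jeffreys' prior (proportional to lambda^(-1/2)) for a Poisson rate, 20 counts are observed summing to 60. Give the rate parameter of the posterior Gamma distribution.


Conjugate update: Gamma(prior_shape + S, prior_rate + n).
Prior shape = 0.5, prior rate = 0.
Posterior rate = 0 + n = 20

20.0


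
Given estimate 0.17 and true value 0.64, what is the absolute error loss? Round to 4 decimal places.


Absolute error = |estimate - true|
= |-0.47| = 0.47

0.47


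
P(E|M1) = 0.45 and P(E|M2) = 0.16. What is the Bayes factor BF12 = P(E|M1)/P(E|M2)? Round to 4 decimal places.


Bayes factor BF12 = P(E|M1) / P(E|M2)
= 0.45 / 0.16
= 2.8125

2.8125


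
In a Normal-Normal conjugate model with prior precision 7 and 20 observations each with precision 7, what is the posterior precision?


Posterior precision = prior precision + n * observation precision
= 7 + 20 * 7
= 7 + 140 = 147

147


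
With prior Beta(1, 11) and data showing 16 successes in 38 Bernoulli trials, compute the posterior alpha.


Conjugate update: alpha_posterior = alpha_prior + k
= 1 + 16 = 17

17


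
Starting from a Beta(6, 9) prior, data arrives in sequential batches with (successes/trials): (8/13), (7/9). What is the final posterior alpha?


In sequential Bayesian updating, we sum all successes.
Total successes = 15
Final alpha = 6 + 15 = 21

21


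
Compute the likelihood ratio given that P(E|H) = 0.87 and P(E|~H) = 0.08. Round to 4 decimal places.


LR = P(E|H) / P(E|~H)
= 0.87 / 0.08 = 10.875

10.875


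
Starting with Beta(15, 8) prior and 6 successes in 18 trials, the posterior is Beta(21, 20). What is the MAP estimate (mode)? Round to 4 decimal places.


The mode of Beta(a, b) when a > 1 and b > 1 is (a-1)/(a+b-2)
= (21 - 1) / (21 + 20 - 2)
= 20 / 39
= 0.5128

0.5128


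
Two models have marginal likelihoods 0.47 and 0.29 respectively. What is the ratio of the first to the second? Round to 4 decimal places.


Evidence ratio = 0.47 / 0.29
= 1.6207

1.6207


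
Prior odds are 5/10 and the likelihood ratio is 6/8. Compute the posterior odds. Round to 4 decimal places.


Posterior odds = prior odds * likelihood ratio
= (5/10) * (6/8)
= 30 / 80
= 0.375

0.375


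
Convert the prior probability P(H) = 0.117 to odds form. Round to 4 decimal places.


P(not H) = 1 - 0.117 = 0.883
Odds = 0.117 / 0.883 = 0.1325

0.1325


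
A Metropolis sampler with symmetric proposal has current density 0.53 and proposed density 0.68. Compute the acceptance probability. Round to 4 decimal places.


For symmetric proposals, acceptance = min(1, pi(x*)/pi(x))
= min(1, 0.68/0.53)
= min(1, 1.283) = 1.0

1.0
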